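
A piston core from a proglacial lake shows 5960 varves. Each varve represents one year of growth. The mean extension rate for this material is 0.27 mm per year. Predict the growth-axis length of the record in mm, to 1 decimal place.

The record spans 5960 years at 0.27 mm per year.
5960 years at 0.27 mm/year gives 0.27 × 5960 = 1609.2 mm.

1609.2 mm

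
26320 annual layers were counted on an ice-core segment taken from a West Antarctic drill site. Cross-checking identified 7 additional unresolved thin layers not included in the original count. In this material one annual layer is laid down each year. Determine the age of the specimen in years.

26327 years

Correcting the raw count gives 26320 + 7 = 26327 true annual layers.
With a one-to-one annual layer periodicity this is 26327 years.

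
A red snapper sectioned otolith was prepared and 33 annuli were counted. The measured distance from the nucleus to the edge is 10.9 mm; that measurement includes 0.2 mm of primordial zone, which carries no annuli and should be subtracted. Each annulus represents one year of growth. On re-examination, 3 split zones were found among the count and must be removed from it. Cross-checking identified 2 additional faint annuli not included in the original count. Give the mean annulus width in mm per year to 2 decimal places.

After corrections the count is 33 − 3 + 2 = 32 annuli.
The growth record spans 10.9 − 0.2 = 10.7 mm.
Extension rate ≈ 10.7 / 32 = 0.33 mm per year.

0.33 mm per year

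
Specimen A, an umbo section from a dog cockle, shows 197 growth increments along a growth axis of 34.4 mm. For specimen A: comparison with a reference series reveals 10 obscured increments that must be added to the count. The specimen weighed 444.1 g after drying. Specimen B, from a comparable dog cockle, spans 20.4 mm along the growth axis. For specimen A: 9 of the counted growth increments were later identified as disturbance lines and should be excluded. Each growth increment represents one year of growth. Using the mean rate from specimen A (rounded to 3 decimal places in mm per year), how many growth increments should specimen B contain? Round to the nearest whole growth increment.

Specimen A: adjusted count: 197 − 9 + 10 = 198 growth increments.
A: Mean rate = 34.4 mm / 198 years ≈ 0.174 mm/yr.
For B, 20.4 / 0.174 = 117.24 years ≈ 117 growth increments.

117 growth increments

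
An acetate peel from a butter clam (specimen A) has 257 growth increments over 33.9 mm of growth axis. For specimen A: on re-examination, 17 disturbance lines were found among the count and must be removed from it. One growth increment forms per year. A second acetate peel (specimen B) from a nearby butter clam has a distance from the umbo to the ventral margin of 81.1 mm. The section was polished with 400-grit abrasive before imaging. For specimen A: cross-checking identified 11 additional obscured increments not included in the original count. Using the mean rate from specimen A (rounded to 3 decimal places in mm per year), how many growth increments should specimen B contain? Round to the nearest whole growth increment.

601 growth increments

Specimen A: correcting the raw count gives 257 − 17 + 11 = 251 true growth increments.
A: Extension rate ≈ 33.9 / 251 = 0.135 mm/year.
For B, 81.1 / 0.135 = 600.74 years ≈ 601 growth increments.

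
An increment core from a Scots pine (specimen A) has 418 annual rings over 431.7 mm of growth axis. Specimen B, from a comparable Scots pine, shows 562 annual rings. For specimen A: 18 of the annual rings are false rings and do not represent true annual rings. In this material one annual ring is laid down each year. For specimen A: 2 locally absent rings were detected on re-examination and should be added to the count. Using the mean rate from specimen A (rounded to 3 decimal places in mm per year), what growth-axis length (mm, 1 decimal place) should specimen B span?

Specimen A: after corrections the count is 418 − 18 + 2 = 402 annual rings.
A: Mean rate = 431.7 mm / 402 years ≈ 1.074 mm/year.
Length of B = 1.074 × 562 = 603.6 mm.

603.6 mm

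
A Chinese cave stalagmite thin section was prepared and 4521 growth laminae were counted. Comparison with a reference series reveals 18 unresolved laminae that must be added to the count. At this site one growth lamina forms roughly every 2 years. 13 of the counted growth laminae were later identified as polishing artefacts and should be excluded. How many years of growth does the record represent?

9052 yr

Correcting the raw count gives 4521 − 13 + 18 = 4526 true growth laminae.
At 2 years per growth lamina, 4526 × 2 = 9052 years.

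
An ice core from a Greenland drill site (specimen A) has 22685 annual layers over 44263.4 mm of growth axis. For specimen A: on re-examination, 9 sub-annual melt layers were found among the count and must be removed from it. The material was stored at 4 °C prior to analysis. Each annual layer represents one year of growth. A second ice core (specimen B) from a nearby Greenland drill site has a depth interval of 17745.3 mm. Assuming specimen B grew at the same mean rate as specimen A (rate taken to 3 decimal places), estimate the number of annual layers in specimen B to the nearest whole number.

9091 annual layers

Specimen A: after corrections the count is 22685 − 9 = 22676 annual layers.
A: Extension rate ≈ 44263.4 / 22676 = 1.952 mm per year.
B spans 17745.3 / 1.952 = 9090.83 years ≈ 9091 annual layers.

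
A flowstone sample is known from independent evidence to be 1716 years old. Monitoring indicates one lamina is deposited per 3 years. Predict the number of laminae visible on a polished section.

One lamina every 3 years means 1716 / 3 = 572 laminae.
So 572 laminae should be present.

572 laminae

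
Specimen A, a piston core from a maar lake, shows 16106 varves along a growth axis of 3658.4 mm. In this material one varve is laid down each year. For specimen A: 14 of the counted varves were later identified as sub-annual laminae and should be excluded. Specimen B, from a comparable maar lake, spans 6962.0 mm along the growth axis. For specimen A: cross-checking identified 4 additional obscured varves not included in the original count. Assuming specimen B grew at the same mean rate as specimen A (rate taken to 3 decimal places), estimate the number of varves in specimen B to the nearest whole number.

30670 varves

Specimen A: correcting the raw count gives 16106 − 14 + 4 = 16096 true varves.
A: Mean rate = 3658.4 mm / 16096 years ≈ 0.227 mm/year.
Specimen B: 6962.0 mm / 0.227 mm per year = 30669.60 years ≈ 30670 varves.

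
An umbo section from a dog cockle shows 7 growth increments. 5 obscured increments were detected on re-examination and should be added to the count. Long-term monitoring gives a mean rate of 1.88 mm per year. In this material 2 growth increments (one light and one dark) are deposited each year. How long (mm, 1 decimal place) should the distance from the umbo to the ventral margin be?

11.3 mm

True growth increment count = 7 + 5 = 12.
12 growth increments at 2 per year is 12 / 2 = 6 years.
Predicted length = 1.88 mm/year × 6 years = 11.3 mm.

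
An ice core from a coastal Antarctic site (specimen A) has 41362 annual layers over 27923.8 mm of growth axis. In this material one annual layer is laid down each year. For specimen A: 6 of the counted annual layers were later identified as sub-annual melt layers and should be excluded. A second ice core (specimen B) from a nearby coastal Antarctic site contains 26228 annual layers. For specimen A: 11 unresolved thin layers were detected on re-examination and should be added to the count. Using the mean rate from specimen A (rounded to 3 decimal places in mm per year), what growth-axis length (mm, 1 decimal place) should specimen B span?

Specimen A: correcting the raw count gives 41362 − 6 + 11 = 41367 true annual layers.
A: Mean rate = 27923.8 mm / 41367 years ≈ 0.675 mm/yr.
Length of B = 0.675 × 26228 = 17703.9 mm.

17703.9 mm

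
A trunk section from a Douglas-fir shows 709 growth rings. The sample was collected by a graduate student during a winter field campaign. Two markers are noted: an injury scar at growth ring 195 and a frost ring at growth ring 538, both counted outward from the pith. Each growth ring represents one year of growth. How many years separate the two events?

343 years

538 − 195 = 343 growth rings lie between the two events.
At one growth ring per year, 343 years elapsed between them.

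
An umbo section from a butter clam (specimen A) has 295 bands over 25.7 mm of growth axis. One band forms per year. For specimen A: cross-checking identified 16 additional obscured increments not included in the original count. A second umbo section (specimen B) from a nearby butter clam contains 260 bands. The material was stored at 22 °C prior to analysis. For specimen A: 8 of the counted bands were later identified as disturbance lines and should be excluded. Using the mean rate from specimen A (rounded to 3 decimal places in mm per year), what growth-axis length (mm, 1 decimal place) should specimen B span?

Specimen A: adjusted count: 295 − 8 + 16 = 303 bands.
A: 25.7 mm over 303 years gives 25.7 / 303 ≈ 0.085 mm per year.
Length of B = 0.085 × 260 = 22.1 mm.

22.1 mm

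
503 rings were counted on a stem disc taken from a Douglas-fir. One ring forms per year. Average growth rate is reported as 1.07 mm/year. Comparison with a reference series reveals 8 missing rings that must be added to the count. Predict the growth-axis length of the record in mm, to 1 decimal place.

546.8 mm

True ring count = 503 + 8 = 511.
Length ≈ 1.07 × 511 = 546.8 mm.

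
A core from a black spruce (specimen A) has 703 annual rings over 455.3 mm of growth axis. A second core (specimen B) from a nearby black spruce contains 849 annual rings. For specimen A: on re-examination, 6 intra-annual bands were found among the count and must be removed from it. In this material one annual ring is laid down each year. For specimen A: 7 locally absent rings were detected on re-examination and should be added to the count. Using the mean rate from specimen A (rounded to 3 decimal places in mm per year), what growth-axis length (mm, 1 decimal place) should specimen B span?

549.3 mm

Specimen A: true annual ring count = 703 − 6 + 7 = 704.
A: 455.3 mm over 704 years gives 455.3 / 704 ≈ 0.647 mm per year.
B's length ≈ 0.647 × 849 = 549.3 mm.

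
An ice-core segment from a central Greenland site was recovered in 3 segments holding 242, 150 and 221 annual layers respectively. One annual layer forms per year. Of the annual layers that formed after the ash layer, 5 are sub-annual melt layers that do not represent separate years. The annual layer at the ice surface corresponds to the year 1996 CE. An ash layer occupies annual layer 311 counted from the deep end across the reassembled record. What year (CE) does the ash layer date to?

1699 CE

Total annual layers = 242 + 150 + 221 = 613.
The ash layer sits at annual layer 311 from the deep end, so 613 − 311 = 302 annual layers formed after it.
302 − 5 false = 297 true annual layers after the ash layer.
The annual layer at the ice surface is 1996 CE, so the ash layer dates to 1996 − 297 = 1699 CE.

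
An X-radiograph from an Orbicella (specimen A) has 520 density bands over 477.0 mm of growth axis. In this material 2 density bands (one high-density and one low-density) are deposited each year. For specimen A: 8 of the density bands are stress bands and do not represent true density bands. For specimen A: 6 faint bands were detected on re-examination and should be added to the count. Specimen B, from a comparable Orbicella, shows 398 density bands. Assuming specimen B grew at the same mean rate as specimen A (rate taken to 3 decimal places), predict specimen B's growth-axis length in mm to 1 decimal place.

366.6 mm

Specimen A: true density band count = 520 − 8 + 6 = 518.
Specimen A: with 2 density bands per year, 518 / 2 = 259 years.
A: 477.0 mm over 259 years gives 477.0 / 259 ≈ 1.842 mm per year.
Specimen B: dividing by 2 density bands per year: 398 / 2 = 199 years. Length of B = 1.842 × 199 = 366.6 mm.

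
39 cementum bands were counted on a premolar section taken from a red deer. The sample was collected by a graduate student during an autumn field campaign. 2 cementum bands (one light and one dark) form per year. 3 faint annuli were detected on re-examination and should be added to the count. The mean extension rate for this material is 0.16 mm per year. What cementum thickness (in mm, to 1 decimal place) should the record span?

3.4 mm

Adjusted count: 39 + 3 = 42 cementum bands.
Dividing by 2 cementum bands per year: 42 / 2 = 21 years.
Length ≈ 0.16 × 21 = 3.4 mm.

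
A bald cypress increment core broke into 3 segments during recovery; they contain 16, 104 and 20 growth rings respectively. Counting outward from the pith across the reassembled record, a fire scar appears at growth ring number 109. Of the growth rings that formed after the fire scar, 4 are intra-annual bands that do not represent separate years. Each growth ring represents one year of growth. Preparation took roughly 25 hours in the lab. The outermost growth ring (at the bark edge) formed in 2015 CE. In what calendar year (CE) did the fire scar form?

1988 CE

Total growth rings = 16 + 104 + 20 = 140.
140 − 109 = 31 growth rings lie beyond the fire scar toward the bark edge.
31 − 4 false = 27 true growth rings after the fire scar.
The growth ring at the bark edge is 2015 CE, so the fire scar dates to 2015 − 27 = 1988 CE.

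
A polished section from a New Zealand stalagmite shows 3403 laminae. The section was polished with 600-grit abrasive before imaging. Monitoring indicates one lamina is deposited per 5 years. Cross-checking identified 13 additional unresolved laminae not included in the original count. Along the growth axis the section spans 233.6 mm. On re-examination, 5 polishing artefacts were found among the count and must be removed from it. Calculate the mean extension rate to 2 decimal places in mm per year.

0.01 mm per year

True lamina count = 3403 − 5 + 13 = 3411.
Multiplying by 5 years per lamina: 3411 × 5 = 17055 years.
Extension rate ≈ 233.6 / 17055 = 0.01 mm per year.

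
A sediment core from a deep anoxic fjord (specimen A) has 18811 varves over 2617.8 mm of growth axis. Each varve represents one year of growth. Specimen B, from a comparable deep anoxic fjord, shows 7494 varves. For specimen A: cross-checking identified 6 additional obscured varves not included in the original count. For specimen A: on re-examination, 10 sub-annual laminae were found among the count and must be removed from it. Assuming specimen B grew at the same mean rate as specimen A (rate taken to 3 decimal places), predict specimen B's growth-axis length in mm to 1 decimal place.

1041.7 mm

Specimen A: adjusted count: 18811 − 10 + 6 = 18807 varves.
A: Extension rate ≈ 2617.8 / 18807 = 0.139 mm/yr.
For B, 0.139 mm/year × 7494 years = 1041.7 mm.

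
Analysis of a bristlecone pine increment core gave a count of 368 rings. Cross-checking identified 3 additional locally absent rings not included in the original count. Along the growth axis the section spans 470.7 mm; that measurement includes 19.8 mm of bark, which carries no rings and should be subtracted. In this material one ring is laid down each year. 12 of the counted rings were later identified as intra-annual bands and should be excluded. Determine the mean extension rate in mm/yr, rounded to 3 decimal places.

After corrections the count is 368 − 12 + 3 = 359 rings.
Removing the 19.8 mm offcut leaves 470.7 − 19.8 = 450.9 mm.
Mean rate = 450.9 mm / 359 years ≈ 1.256 mm/yr.

1.256 mm/yr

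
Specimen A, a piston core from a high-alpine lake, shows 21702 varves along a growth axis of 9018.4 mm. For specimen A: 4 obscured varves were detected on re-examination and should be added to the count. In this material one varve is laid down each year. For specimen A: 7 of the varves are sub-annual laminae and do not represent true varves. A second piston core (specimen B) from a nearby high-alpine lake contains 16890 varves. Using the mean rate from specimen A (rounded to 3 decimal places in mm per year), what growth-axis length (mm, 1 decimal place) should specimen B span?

Specimen A: true varve count = 21702 − 7 + 4 = 21699.
A: Extension rate ≈ 9018.4 / 21699 = 0.416 mm per year.
For B, 0.416 mm/year × 16890 years = 7026.2 mm.

7026.2 mm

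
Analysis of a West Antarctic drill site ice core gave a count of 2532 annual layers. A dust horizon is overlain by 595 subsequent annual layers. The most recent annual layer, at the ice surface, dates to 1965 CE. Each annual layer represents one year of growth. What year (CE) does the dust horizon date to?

1370 CE

595 annual layers formed after the dust horizon.
The annual layer at the ice surface is 1965 CE, so the dust horizon dates to 1965 − 595 = 1370 CE.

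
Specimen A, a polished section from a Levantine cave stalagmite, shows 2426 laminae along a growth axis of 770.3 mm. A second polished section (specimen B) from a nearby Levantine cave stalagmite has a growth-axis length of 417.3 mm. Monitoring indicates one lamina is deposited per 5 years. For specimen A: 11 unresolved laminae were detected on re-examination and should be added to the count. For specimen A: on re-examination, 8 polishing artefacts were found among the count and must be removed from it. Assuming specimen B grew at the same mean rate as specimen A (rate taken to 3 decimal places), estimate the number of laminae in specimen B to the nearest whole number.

1325 laminae

Specimen A: true lamina count = 2426 − 8 + 11 = 2429.
Specimen A: 2429 laminae at 5 years each span 2429 × 5 = 12145 years.
A: Extension rate ≈ 770.3 / 12145 = 0.063 mm per year.
B spans 417.3 / 0.063 = 6623.81 years; at 5 years per lamina that is 6623.81 / 5 ≈ 1325 laminae.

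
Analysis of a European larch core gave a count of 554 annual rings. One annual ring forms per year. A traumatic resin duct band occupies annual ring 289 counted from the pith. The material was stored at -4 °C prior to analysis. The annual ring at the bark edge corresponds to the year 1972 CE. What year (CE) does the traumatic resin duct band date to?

1707 CE

554 − 289 = 265 annual rings lie beyond the traumatic resin duct band toward the bark edge.
Counting back 265 years from 1972 CE places the traumatic resin duct band in 1972 − 265 = 1707 CE.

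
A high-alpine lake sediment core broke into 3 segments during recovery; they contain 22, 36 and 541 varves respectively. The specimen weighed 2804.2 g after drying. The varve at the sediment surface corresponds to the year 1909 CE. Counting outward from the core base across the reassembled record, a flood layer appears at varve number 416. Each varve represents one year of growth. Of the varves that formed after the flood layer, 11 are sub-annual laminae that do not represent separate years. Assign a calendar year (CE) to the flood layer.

Total varves = 22 + 36 + 541 = 599.
The flood layer sits at varve 416 from the core base, so 599 − 416 = 183 varves formed after it.
183 − 11 false = 172 true varves after the flood layer.
1909 − 172 = 1737 CE.

1737 CE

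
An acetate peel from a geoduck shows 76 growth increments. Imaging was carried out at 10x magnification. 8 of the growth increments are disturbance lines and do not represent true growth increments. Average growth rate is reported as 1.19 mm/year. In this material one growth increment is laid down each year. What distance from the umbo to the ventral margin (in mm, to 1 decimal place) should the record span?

80.9 mm

Adjusted count: 76 − 8 = 68 growth increments.
Predicted length = 1.19 mm/year × 68 years = 80.9 mm.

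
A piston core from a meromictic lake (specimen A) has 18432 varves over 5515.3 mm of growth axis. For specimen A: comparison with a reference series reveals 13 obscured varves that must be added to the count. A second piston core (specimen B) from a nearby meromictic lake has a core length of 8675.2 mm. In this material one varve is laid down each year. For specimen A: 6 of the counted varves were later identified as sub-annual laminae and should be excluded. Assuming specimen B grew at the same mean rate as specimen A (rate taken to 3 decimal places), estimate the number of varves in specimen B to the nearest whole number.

Specimen A: adjusted count: 18432 − 6 + 13 = 18439 varves.
A: 5515.3 mm over 18439 years gives 5515.3 / 18439 ≈ 0.299 mm/year.
For B, 8675.2 / 0.299 = 29014.05 years ≈ 29014 varves.

29014 varves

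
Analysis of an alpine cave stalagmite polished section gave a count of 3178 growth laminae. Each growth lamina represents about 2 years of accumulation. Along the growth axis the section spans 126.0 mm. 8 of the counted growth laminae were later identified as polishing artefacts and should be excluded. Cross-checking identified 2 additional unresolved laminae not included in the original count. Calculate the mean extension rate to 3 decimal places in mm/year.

Adjusted count: 3178 − 8 + 2 = 3172 growth laminae.
3172 growth laminae at 2 years each span 3172 × 2 = 6344 years.
Mean rate = 126.0 mm / 6344 years ≈ 0.020 mm/year.

0.020 mm/year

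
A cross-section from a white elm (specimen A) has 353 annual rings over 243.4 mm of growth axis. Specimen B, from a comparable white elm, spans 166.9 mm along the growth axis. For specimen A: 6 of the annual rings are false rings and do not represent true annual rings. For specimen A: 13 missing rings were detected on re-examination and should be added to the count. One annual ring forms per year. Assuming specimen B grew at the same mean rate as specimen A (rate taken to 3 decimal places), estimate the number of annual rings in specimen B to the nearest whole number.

Specimen A: after corrections the count is 353 − 6 + 13 = 360 annual rings.
A: Extension rate ≈ 243.4 / 360 = 0.676 mm per year.
Specimen B: 166.9 mm / 0.676 mm per year = 246.89 years ≈ 247 annual rings.

247 annual rings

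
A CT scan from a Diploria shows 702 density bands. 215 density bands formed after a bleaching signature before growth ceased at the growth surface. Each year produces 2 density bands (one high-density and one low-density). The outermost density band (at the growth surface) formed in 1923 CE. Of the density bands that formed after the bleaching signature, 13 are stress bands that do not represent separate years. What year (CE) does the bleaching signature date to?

215 density bands formed after the bleaching signature.
215 − 13 false = 202 true density bands after the bleaching signature.
Dividing by 2 density bands per year: 202 / 2 = 101 years.
1923 − 101 = 1822 CE.

1822 CE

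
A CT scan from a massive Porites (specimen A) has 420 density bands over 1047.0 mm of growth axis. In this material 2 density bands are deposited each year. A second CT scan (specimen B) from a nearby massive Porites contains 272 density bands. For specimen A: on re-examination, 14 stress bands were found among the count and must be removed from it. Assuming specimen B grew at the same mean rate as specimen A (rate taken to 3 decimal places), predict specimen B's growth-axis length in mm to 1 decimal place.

701.5 mm

Specimen A: after corrections the count is 420 − 14 = 406 density bands.
Specimen A: 406 density bands at 2 per year is 406 / 2 = 203 years.
A: Mean rate = 1047.0 mm / 203 years ≈ 5.158 mm/yr.
Specimen B: with 2 density bands per year, 272 / 2 = 136 years. Length of B = 5.158 × 136 = 701.5 mm.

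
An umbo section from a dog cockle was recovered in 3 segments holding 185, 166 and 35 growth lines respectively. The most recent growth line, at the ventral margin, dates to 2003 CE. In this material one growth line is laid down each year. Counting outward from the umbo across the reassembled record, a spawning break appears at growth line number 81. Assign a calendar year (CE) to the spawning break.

Total growth lines = 185 + 166 + 35 = 386.
The spawning break sits at growth line 81 from the umbo, so 386 − 81 = 305 growth lines formed after it.
2003 − 305 = 1698 CE.

1698 CE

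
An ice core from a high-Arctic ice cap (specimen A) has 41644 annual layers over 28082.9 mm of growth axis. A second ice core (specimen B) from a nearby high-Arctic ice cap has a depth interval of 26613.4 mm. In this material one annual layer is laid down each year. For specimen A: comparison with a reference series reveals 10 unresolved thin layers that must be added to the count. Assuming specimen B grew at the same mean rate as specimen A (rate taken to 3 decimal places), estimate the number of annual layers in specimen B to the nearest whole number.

39486 annual layers

Specimen A: true annual layer count = 41644 + 10 = 41654.
A: Extension rate ≈ 28082.9 / 41654 = 0.674 mm per year.
Specimen B: 26613.4 mm / 0.674 mm per year = 39485.76 years ≈ 39486 annual layers.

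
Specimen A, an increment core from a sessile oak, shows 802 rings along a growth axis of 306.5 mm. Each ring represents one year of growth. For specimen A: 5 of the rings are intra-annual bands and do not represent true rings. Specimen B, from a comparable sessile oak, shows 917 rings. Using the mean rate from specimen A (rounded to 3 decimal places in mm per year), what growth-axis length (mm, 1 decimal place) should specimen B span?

353.0 mm

Specimen A: true ring count = 802 − 5 = 797.
A: Mean rate = 306.5 mm / 797 years ≈ 0.385 mm/yr.
For B, 0.385 mm/year × 917 years = 353.0 mm.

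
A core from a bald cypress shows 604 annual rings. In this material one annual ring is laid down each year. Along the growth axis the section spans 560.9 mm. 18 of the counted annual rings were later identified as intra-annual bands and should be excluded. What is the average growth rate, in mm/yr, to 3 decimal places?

0.957 mm/yr

Adjusted count: 604 − 18 = 586 annual rings.
560.9 mm over 586 years gives 560.9 / 586 ≈ 0.957 mm/yr.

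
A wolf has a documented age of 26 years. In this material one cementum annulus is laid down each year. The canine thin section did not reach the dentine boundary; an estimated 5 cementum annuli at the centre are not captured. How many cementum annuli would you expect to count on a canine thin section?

One cementum annulus per year gives 26 cementum annuli over 26 years.
Subtracting the 5 cementum annuli not captured gives 26 − 5 = 21 cementum annuli in the record.

21 cementum annuli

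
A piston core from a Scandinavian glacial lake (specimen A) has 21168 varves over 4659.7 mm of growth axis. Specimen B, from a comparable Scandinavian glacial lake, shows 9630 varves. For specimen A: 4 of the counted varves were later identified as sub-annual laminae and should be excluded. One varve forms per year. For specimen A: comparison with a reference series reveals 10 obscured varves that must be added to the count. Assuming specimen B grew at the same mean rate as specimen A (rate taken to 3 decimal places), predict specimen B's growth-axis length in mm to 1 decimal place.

2118.6 mm

Specimen A: true varve count = 21168 − 4 + 10 = 21174.
A: 4659.7 mm over 21174 years gives 4659.7 / 21174 ≈ 0.220 mm/year.
B's length ≈ 0.220 × 9630 = 2118.6 mm.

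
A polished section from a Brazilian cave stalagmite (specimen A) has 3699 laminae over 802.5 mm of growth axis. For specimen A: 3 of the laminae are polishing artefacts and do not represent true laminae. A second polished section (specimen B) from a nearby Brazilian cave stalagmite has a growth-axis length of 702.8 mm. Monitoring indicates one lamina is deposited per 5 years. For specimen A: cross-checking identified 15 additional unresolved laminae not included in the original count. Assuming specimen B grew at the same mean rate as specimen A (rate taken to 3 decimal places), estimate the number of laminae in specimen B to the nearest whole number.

3269 laminae

Specimen A: true lamina count = 3699 − 3 + 15 = 3711.
Specimen A: multiplying by 5 years per lamina: 3711 × 5 = 18555 years.
A: Extension rate ≈ 802.5 / 18555 = 0.043 mm per year.
Specimen B: 702.8 mm / 0.043 mm per year = 16344.19 years; at 5 years per lamina that is 16344.19 / 5 ≈ 3269 laminae.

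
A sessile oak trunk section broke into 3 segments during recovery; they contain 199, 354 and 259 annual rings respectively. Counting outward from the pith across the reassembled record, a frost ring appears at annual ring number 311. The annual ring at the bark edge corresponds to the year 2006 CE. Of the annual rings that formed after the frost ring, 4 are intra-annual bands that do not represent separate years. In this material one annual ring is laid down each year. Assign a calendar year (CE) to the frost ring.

Total annual rings = 199 + 354 + 259 = 812.
812 − 311 = 501 annual rings lie beyond the frost ring toward the bark edge.
Excluding 4 false annual rings: 501 − 4 = 497.
2006 − 497 = 1509 CE.

1509 CE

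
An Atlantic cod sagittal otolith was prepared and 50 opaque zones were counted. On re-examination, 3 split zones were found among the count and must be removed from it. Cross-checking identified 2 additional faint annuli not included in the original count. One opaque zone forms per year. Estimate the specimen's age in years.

Correcting the raw count gives 50 − 3 + 2 = 49 true opaque zones.
One opaque zone per year makes the duration 49 years.

49 yr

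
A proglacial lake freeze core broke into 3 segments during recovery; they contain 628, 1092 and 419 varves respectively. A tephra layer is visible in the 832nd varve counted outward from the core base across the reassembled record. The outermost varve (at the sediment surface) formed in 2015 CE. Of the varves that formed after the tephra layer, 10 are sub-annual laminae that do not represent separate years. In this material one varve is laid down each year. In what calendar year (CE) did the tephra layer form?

Total varves = 628 + 1092 + 419 = 2139.
The tephra layer sits at varve 832 from the core base, so 2139 − 832 = 1307 varves formed after it.
Removing the 10 false varves leaves 1307 − 10 = 1297 true varves beyond the tephra layer.
Counting back 1297 years from 2015 CE places the tephra layer in 2015 − 1297 = 718 CE.

718 CE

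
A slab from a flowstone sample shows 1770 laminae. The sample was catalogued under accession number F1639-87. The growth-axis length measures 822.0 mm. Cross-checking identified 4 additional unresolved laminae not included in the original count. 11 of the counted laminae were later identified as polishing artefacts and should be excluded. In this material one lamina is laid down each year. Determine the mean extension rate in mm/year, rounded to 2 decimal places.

0.47 mm/year

True lamina count = 1770 − 11 + 4 = 1763.
Extension rate ≈ 822.0 / 1763 = 0.47 mm/year.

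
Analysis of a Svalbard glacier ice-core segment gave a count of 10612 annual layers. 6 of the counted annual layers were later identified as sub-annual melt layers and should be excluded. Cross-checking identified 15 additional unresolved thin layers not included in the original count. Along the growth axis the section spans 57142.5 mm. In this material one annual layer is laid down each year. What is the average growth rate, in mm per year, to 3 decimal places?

5.380 mm per year

Adjusted count: 10612 − 6 + 15 = 10621 annual layers.
Extension rate ≈ 57142.5 / 10621 = 5.380 mm per year.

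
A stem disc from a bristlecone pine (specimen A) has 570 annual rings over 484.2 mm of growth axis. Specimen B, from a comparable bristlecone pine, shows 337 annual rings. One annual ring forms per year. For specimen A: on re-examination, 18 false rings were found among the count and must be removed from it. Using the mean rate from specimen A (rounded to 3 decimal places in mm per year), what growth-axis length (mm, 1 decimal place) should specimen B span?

Specimen A: true annual ring count = 570 − 18 = 552.
A: Mean rate = 484.2 mm / 552 years ≈ 0.877 mm/year.
For B, 0.877 mm/year × 337 years = 295.5 mm.

295.5 mm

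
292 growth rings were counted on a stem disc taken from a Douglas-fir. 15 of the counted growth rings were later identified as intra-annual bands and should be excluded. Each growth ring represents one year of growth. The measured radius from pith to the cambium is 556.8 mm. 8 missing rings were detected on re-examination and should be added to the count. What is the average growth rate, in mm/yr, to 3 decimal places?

Adjusted count: 292 − 15 + 8 = 285 growth rings.
Extension rate ≈ 556.8 / 285 = 1.954 mm/yr.

1.954 mm/yr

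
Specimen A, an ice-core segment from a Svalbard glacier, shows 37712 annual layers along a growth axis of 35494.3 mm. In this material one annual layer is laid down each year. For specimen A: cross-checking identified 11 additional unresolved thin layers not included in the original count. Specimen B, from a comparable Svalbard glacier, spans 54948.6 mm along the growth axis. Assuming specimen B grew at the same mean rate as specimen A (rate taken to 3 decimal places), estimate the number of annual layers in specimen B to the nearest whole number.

Specimen A: adjusted count: 37712 + 11 = 37723 annual layers.
A: 35494.3 mm over 37723 years gives 35494.3 / 37723 ≈ 0.941 mm per year.
B spans 54948.6 / 0.941 = 58393.84 years ≈ 58394 annual layers.

58394 annual layers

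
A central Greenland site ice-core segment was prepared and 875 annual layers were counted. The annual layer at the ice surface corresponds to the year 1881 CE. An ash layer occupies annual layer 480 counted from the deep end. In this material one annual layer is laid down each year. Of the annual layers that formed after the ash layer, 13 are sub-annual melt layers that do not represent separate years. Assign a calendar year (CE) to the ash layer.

875 − 480 = 395 annual layers lie beyond the ash layer toward the ice surface.
Excluding 13 false annual layers: 395 − 13 = 382.
1881 − 382 = 1499 CE.

1499 CE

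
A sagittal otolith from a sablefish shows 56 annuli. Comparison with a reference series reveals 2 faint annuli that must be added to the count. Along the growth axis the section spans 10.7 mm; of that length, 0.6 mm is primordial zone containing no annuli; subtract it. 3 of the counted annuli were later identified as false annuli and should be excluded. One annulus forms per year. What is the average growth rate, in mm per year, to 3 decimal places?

True annulus count = 56 − 3 + 2 = 55.
The growth record spans 10.7 − 0.6 = 10.1 mm.
Mean rate = 10.1 mm / 55 years ≈ 0.184 mm per year.

0.184 mm per year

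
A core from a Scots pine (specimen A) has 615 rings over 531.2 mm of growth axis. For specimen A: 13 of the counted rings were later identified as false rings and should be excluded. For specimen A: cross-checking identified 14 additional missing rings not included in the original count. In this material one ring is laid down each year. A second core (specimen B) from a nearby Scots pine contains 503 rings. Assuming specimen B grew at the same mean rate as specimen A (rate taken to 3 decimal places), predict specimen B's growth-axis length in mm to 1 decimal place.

Specimen A: adjusted count: 615 − 13 + 14 = 616 rings.
A: Extension rate ≈ 531.2 / 616 = 0.862 mm/yr.
Length of B = 0.862 × 503 = 433.6 mm.

433.6 mm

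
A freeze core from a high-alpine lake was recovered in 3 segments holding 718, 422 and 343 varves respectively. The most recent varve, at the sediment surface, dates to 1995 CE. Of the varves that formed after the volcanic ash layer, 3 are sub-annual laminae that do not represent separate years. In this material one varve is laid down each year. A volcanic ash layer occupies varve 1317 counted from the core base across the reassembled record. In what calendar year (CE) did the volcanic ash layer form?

Total varves = 718 + 422 + 343 = 1483.
Between varve 1317 and the sediment surface there are 1483 − 1317 = 166 varves.
166 − 3 false = 163 true varves after the volcanic ash layer.
The varve at the sediment surface is 1995 CE, so the volcanic ash layer dates to 1995 − 163 = 1832 CE.

1832 CE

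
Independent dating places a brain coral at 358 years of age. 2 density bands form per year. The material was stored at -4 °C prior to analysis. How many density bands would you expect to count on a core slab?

716 density bands

358 years at 2 density bands per year gives 358 × 2 = 716 density bands.
So 716 density bands should be present.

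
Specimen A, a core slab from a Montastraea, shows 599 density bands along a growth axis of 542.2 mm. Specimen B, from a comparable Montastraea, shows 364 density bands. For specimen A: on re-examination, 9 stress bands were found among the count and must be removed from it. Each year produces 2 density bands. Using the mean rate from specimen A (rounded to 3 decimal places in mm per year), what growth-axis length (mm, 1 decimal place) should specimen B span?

334.5 mm

Specimen A: after corrections the count is 599 − 9 = 590 density bands.
Specimen A: with 2 density bands per year, 590 / 2 = 295 years.
A: Extension rate ≈ 542.2 / 295 = 1.838 mm/year.
Specimen B: with 2 density bands per year, 364 / 2 = 182 years. B's length ≈ 1.838 × 182 = 334.5 mm.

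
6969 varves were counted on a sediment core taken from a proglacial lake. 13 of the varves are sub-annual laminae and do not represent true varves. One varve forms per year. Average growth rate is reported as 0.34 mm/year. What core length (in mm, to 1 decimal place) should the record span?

True varve count = 6969 − 13 = 6956.
Length ≈ 0.34 × 6956 = 2365.0 mm.

2365.0 mm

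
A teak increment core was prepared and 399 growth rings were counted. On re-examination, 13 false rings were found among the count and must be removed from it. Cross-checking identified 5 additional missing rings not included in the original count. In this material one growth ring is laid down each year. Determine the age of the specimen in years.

391 years

After corrections the count is 399 − 13 + 5 = 391 growth rings.
One growth ring per year makes the duration 391 years.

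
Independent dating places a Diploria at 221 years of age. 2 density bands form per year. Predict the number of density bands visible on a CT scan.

Expected density bands: 221 × 2 = 442.
So 442 density bands should be present.

442 density bands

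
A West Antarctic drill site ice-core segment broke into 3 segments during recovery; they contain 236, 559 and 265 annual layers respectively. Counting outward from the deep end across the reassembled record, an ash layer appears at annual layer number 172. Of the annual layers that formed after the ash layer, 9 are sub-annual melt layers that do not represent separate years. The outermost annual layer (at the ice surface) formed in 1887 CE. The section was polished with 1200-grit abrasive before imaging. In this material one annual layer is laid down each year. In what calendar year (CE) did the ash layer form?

Total annual layers = 236 + 559 + 265 = 1060.
The ash layer sits at annual layer 172 from the deep end, so 1060 − 172 = 888 annual layers formed after it.
888 − 9 false = 879 true annual layers after the ash layer.
Counting back 879 years from 1887 CE places the ash layer in 1887 − 879 = 1008 CE.

1008 CE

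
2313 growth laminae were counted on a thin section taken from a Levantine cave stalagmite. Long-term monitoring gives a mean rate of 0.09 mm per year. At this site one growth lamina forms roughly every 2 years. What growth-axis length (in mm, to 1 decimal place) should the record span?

2313 growth laminae at 2 years each span 2313 × 2 = 4626 years.
4626 years at 0.09 mm/year gives 0.09 × 4626 = 416.3 mm.

416.3 mm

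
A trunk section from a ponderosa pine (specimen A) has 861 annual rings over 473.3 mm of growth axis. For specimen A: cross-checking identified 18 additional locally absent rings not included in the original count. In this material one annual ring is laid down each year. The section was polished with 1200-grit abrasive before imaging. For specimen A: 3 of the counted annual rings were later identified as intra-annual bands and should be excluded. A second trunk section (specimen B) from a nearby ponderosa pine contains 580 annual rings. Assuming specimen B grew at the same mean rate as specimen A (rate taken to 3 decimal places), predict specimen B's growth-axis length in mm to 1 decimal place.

Specimen A: after corrections the count is 861 − 3 + 18 = 876 annual rings.
A: Mean rate = 473.3 mm / 876 years ≈ 0.540 mm/year.
B's length ≈ 0.540 × 580 = 313.2 mm.

313.2 mm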